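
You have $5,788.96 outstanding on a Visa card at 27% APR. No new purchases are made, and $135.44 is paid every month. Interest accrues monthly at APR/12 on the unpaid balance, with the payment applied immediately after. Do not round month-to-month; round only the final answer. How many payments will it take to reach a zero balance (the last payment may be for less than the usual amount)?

147 payments

Monthly rate r = 27%/12 = 2.25% = 0.0225.
Recurrence: B ← B·(1+r) − $135.44.
Month 1: interest $130.25; balance after payment $5,783.77.
Month 2: interest $130.13; balance after payment $5,778.47.
Closed form: n = −ln(1 − rB₀/P)/ln(1+r) = −ln(0.038308)/ln(1.0225) ≈ 146.607, so the balance reaches zero during payment 147.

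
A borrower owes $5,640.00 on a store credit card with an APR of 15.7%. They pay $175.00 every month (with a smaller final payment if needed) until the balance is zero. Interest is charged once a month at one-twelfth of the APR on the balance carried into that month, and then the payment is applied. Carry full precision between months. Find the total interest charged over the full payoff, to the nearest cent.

Monthly rate r = 15.7%/12 = 1.30833% = 0.0130833.
Payoff takes n = ⌈−ln(1 − rB₀/P)/ln(1+r)⌉ = ⌈42.127⌉ = 43 payments; the last is $22.37.
Total paid = 42·$175.00 + $22.37 = $7,372.37.
Total interest = total paid − principal = $7,372.37 − $5,640.00 = $1,732.37.

$1,732.37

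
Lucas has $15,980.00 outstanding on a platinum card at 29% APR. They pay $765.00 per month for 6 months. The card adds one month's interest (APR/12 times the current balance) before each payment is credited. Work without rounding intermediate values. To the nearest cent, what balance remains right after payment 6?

Monthly rate r = 29%/12 = 2.41667% = 0.0241667.
Each month: B ← B·(1+r) − $765.00.
Month 1: interest $386.18; balance after payment $15,601.18.
Month 2: interest $377.03; balance after payment $15,213.21.
Month 3: interest $367.65; balance after payment $14,815.86.
Month 4: interest $358.05; balance after payment $14,408.91.
Month 5: interest $348.22; balance after payment $13,992.13.
Month 6: interest $338.14; balance after payment $13,565.27.

$13,565.27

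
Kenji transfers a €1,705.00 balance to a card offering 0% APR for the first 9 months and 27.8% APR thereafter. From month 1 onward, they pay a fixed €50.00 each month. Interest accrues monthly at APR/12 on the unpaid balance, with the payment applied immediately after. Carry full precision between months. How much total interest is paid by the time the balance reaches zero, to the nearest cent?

€646.65

Promo months 1–9 at r₀ = 0%/12 = 0; months 10+ at r₁ = 27.8%/12 = 0.0231667.
After month 9 (no interest yet): B = €1,705.00 − 9·€50.00 = €1,255.00.
Then at r₁ with €50.00/mo: n₂ = −ln(1 − r₁·B/P)/ln(1+r₁) ≈ 38.03 → 39 more payments.
Total paid = 47·€50.00 + €1.65 = €2,351.65; interest = €2,351.65 − €1,705.00 = €646.65.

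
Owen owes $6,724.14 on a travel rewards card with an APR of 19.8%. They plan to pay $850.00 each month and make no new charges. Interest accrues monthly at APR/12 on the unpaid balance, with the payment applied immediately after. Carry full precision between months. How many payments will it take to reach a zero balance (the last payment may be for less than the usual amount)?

Monthly rate r = 19.8%/12 = 1.65% = 0.0165.
Recurrence: B ← B·(1+r) − $850.00.
Month 1: interest $110.95; balance after payment $5,985.09.
Month 2: interest $98.75; balance after payment $5,233.84.
Closed form: n = −ln(1 − rB₀/P)/ln(1+r) = −ln(0.86947)/ln(1.0165) ≈ 8.547, so the balance reaches zero during payment 9.

9 payments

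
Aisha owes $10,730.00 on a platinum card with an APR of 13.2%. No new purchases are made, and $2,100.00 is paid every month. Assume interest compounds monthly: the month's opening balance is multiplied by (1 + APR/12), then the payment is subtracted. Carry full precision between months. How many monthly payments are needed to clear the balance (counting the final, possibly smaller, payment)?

Monthly rate r = 13.2%/12 = 1.1% = 0.011.
Recurrence: B ← B·(1+r) − $2,100.00.
Month 1: interest $118.03; balance after payment $8,748.03.
Month 2: interest $96.23; balance after payment $6,744.26.
Month 3: interest $74.19; balance after payment $4,718.45.
Month 4: interest $51.90; balance after payment $2,670.35.
Month 5: interest $29.37; balance after payment $599.72.
Month 6: interest $6.60; balance after payment $0.00.

6 months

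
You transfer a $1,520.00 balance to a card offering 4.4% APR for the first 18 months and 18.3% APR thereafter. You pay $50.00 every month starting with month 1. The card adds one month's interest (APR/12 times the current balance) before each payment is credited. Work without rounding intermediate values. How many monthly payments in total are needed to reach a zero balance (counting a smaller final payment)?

34 months

Promo months 1–18 at r₀ = 4.4%/12 = 0.00366667; months 19+ at r₁ = 18.3%/12 = 0.01525.
After month 18: iterate B ← B·(1+r₀) − $50.00 for 18 months → $694.90.
Then at r₁ with $50.00/mo: n₂ = −ln(1 − r₁·B/P)/ln(1+r₁) ≈ 15.74 → 16 more payments.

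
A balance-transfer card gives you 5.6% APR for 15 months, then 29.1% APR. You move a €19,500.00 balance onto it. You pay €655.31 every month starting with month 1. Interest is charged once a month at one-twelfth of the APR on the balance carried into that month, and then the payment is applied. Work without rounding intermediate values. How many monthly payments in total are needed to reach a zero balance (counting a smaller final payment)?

Promo months 1–15 at r₀ = 5.6%/12 = 0.00466667; months 16+ at r₁ = 29.1%/12 = 0.02425.
After month 15: iterate B ← B·(1+r₀) − €655.31 for 15 months → €10,753.17.
Then at r₁ with €655.31/mo: n₂ = −ln(1 − r₁·B/P)/ln(1+r₁) ≈ 21.18 → 22 more payments.

37 months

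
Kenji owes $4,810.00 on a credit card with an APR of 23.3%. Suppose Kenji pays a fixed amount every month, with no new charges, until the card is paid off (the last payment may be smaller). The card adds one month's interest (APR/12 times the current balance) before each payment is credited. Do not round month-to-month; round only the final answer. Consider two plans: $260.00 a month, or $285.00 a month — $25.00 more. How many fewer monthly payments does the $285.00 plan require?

Monthly rate r = 23.3%/12 = 1.94167% = 0.0194167.
At $260.00/mo: n = ⌈−ln(1 − rB₀/P)/ln(1+r)⌉ = 24 payments (last $37.46); total interest = total paid − $4,810.00 = $1,207.46.
At $285.00/mo: 21 payments (last $184.95); total interest $1,074.95.
Payments saved = 24 − 21 = 3.

3 fewer payments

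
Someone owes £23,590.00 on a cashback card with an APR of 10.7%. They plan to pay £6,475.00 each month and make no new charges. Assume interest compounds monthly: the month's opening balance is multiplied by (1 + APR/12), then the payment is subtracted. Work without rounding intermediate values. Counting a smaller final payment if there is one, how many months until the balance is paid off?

Monthly rate r = 10.7%/12 = 0.891667% = 0.00891667.
Recurrence: B ← B·(1+r) − £6,475.00.
Month 1: interest £210.34; balance after payment £17,325.34.
Month 2: interest £154.48; balance after payment £11,004.83.
Month 3: interest £98.13; balance after payment £4,627.95.
Month 4: interest £41.27; balance after payment £0.00.

4 months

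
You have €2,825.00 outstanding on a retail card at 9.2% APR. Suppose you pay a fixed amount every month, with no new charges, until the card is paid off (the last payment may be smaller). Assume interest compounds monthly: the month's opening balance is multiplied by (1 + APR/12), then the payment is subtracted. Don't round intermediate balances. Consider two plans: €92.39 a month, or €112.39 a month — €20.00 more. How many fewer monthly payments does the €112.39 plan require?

Monthly rate r = 9.2%/12 = 0.766667% = 0.00766667.
At €92.39/mo: n = ⌈−ln(1 − rB₀/P)/ln(1+r)⌉ = 35 payments (last €90.17); total interest = total paid − €2,825.00 = €406.43.
At €112.39/mo: 29 payments (last €3.26); total interest €325.18.
Payments saved = 35 − 29 = 6.

6 fewer payments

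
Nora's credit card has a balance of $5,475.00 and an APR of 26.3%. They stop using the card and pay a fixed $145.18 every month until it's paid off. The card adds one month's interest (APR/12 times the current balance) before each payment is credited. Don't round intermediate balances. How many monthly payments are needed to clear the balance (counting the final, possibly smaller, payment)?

Monthly rate r = 26.3%/12 = 2.19167% = 0.0219167.
Recurrence: B ← B·(1+r) − $145.18.
Month 1: interest $119.99; balance after payment $5,449.81.
Month 2: interest $119.44; balance after payment $5,424.08.
Closed form: n = −ln(1 − rB₀/P)/ln(1+r) = −ln(0.17348)/ln(1.02192) ≈ 80.797, so the balance reaches zero during payment 81.

81 payments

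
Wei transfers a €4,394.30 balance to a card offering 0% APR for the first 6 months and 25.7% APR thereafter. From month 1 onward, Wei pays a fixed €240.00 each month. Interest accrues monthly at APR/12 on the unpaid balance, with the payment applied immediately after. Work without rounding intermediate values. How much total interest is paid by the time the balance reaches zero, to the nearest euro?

€512

Promo months 1–6 at r₀ = 0%/12 = 0; months 7+ at r₁ = 25.7%/12 = 0.0214167.
After month 6 (no interest yet): B = €4,394.30 − 6·€240.00 = €2,954.30.
Then at r₁ with €240.00/mo: n₂ = −ln(1 − r₁·B/P)/ln(1+r₁) ≈ 14.44 → 15 more payments.
Total paid = 20·€240.00 + €106.58 = €4,906.58; interest = €4,906.58 − €4,394.30 = €512.28.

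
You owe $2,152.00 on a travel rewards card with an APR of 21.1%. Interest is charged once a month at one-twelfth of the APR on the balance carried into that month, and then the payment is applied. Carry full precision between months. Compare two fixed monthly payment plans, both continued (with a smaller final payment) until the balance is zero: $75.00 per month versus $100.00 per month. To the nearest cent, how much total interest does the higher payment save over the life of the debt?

Monthly rate r = 21.1%/12 = 1.75833% = 0.0175833.
At $75.00/mo: n = ⌈−ln(1 − rB₀/P)/ln(1+r)⌉ = 41 payments (last $21.72); total interest = total paid − $2,152.00 = $869.72.
At $100.00/mo: 28 payments (last $27.85); total interest $575.85.
Interest saved = $869.72 − $575.85 = $293.87.

$293.87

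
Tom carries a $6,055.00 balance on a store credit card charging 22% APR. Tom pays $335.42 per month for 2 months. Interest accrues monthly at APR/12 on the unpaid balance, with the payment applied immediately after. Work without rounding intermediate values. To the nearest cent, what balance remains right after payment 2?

$5,602.06

Monthly rate r = 22%/12 = 1.83333% = 0.0183333.
Each month: B ← B·(1+r) − $335.42.
Month 1: interest $111.01; balance after payment $5,830.59.
Month 2: interest $106.89; balance after payment $5,602.06.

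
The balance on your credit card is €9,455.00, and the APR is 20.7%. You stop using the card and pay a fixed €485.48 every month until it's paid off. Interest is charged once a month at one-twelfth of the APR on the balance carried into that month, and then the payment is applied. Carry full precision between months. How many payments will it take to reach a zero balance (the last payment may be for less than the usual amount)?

24 months

Monthly rate r = 20.7%/12 = 1.725% = 0.01725.
Recurrence: B ← B·(1+r) − €485.48.
Month 1: interest €163.10; balance after payment €9,132.62.
Month 2: interest €157.54; balance after payment €8,804.68.
Closed form: n = −ln(1 − rB₀/P)/ln(1+r) = −ln(0.66405)/ln(1.01725) ≈ 23.938, so the balance reaches zero during payment 24.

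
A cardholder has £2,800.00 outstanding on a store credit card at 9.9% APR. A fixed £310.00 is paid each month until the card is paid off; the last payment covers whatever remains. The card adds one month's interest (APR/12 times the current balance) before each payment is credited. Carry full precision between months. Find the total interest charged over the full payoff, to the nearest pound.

Monthly rate r = 9.9%/12 = 0.825% = 0.00825.
Payoff takes n = ⌈−ln(1 − rB₀/P)/ln(1+r)⌉ = ⌈9.425⌉ = 10 payments; the last is £132.11.
Total paid = 9·£310.00 + £132.11 = £2,922.11.
Total interest = total paid − principal = £2,922.11 − £2,800.00 = £122.11.

£122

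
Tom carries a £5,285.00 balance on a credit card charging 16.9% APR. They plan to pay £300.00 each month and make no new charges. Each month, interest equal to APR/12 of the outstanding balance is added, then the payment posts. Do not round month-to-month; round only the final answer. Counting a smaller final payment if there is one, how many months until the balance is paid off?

21 months

Monthly rate r = 16.9%/12 = 1.40833% = 0.0140833.
Recurrence: B ← B·(1+r) − £300.00.
Month 1: interest £74.43; balance after payment £5,059.43.
Month 2: interest £71.25; balance after payment £4,830.68.
Closed form: n = −ln(1 − rB₀/P)/ln(1+r) = −ln(0.7519)/ln(1.01408) ≈ 20.390, so the balance reaches zero during payment 21.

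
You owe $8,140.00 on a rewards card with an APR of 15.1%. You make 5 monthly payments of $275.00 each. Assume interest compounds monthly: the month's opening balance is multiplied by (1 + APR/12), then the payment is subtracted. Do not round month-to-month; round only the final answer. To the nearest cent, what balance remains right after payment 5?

$7,255.15

Monthly rate r = 15.1%/12 = 1.25833% = 0.0125833.
Each month: B ← B·(1+r) − $275.00.
Month 1: interest $102.43; balance after payment $7,967.43.
Month 2: interest $100.26; balance after payment $7,792.69.
Month 3: interest $98.06; balance after payment $7,615.74.
Month 4: interest $95.83; balance after payment $7,436.57.
Month 5: interest $93.58; balance after payment $7,255.15.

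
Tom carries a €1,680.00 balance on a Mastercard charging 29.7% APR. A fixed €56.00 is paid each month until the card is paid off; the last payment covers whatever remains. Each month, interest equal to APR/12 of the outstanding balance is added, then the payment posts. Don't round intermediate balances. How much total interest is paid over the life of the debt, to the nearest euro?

€1,428

Monthly rate r = 29.7%/12 = 2.475% = 0.02475.
Payoff takes n = ⌈−ln(1 − rB₀/P)/ln(1+r)⌉ = ⌈55.493⌉ = 56 payments; the last is €27.79.
Total paid = 55·€56.00 + €27.79 = €3,107.79.
Total interest = total paid − principal = €3,107.79 − €1,680.00 = €1,427.79.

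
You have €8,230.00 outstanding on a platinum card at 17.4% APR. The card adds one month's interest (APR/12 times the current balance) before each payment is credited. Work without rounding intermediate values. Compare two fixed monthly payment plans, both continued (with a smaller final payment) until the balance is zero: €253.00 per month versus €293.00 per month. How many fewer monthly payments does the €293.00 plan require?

Monthly rate r = 17.4%/12 = 1.45% = 0.0145.
At €253.00/mo: n = ⌈−ln(1 − rB₀/P)/ln(1+r)⌉ = 45 payments (last €81.84); total interest = total paid − €8,230.00 = €2,983.84.
At €293.00/mo: 37 payments (last €98.02); total interest €2,416.02.
Payments saved = 45 − 37 = 8.

8 fewer payments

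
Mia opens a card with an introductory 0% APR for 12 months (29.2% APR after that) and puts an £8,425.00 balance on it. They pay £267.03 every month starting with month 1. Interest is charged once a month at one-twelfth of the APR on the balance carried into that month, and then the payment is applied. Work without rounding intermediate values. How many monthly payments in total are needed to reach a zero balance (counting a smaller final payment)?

Promo months 1–12 at r₀ = 0%/12 = 0; months 13+ at r₁ = 29.2%/12 = 0.0243333.
After month 12 (no interest yet): B = £8,425.00 − 12·£267.03 = £5,220.64.
Then at r₁ with £267.03/mo: n₂ = −ln(1 − r₁·B/P)/ln(1+r₁) ≈ 26.86 → 27 more payments.

39 months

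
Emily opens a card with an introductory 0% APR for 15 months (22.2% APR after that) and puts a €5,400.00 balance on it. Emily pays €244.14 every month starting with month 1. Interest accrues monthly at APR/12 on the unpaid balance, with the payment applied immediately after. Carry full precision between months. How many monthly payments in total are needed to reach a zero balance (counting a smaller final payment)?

Promo months 1–15 at r₀ = 0%/12 = 0; months 16+ at r₁ = 22.2%/12 = 0.0185.
After month 15 (no interest yet): B = €5,400.00 − 15·€244.14 = €1,737.90.
Then at r₁ with €244.14/mo: n₂ = −ln(1 − r₁·B/P)/ln(1+r₁) ≈ 7.70 → 8 more payments.

23 months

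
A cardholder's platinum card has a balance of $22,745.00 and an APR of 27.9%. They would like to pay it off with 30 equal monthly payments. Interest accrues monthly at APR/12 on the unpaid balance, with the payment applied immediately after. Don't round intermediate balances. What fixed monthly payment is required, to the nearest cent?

Monthly rate r = 27.9%/12 = 2.325% = 0.02325.
Level-payment amortization: P = B₀·r / (1 − (1+r)^(−n)) = 22745.00·0.02325 / (1 − 1.02325^(−30)).
Denominator 1 − (1+r)^(−30) = 0.498180654.
P = 528.821 / 0.498180654 ≈ 1061.50.

$1,061.50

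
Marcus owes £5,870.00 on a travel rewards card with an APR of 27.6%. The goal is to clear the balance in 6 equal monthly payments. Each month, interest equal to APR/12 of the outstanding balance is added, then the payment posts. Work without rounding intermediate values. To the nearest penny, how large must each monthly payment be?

Monthly rate r = 27.6%/12 = 2.3% = 0.023.
Level-payment amortization: P = B₀·r / (1 − (1+r)^(−n)) = 5870.00·0.023 / (1 − 1.023^(−6)).
Denominator 1 − (1+r)^(−6) = 0.127538648.
P = 135.01 / 0.127538648 ≈ 1058.58.

£1,058.58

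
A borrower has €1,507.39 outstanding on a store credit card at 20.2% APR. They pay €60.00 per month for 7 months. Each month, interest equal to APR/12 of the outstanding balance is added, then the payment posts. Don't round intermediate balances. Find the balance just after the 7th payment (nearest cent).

Monthly rate r = 20.2%/12 = 1.68333% = 0.0168333.
Each month: B ← B·(1+r) − €60.00.
Month 1: interest €25.37; balance after payment €1,472.76.
Month 2: interest €24.79; balance after payment €1,437.56.
Month 3: interest €24.20; balance after payment €1,401.75.
Month 4: interest €23.60; balance after payment €1,365.35.
Month 5: interest €22.98; balance after payment €1,328.33.
Month 6: interest €22.36; balance after payment €1,290.69.
Month 7: interest €21.73; balance after payment €1,252.42.

€1,252.42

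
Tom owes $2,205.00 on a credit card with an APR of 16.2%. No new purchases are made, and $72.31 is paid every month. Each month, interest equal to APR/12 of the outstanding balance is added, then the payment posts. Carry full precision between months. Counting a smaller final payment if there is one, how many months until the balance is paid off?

Monthly rate r = 16.2%/12 = 1.35% = 0.0135.
Recurrence: B ← B·(1+r) − $72.31.
Month 1: interest $29.77; balance after payment $2,162.46.
Month 2: interest $29.19; balance after payment $2,119.34.
Closed form: n = −ln(1 − rB₀/P)/ln(1+r) = −ln(0.58833)/ln(1.0135) ≈ 39.558, so the balance reaches zero during payment 40.

40 payments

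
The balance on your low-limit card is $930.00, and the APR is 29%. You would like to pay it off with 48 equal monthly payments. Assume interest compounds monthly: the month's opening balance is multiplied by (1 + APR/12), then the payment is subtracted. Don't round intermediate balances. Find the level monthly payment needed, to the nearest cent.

Monthly rate r = 29%/12 = 2.41667% = 0.0241667.
Level-payment amortization: P = B₀·r / (1 − (1+r)^(−n)) = 930.00·0.0241667 / (1 − 1.02417^(−48)).
Denominator 1 − (1+r)^(−48) = 0.682159356.
P = 22.475 / 0.682159356 ≈ 32.95.

$32.95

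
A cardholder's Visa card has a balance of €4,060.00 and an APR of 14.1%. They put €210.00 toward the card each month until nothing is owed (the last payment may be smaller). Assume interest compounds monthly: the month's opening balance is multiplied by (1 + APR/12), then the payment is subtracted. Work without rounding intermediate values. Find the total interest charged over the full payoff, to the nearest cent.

Monthly rate r = 14.1%/12 = 1.175% = 0.01175.
Payoff takes n = ⌈−ln(1 − rB₀/P)/ln(1+r)⌉ = ⌈22.060⌉ = 23 payments; the last is €12.63.
Total paid = 22·€210.00 + €12.63 = €4,632.63.
Total interest = total paid − principal = €4,632.63 − €4,060.00 = €572.63.

€572.63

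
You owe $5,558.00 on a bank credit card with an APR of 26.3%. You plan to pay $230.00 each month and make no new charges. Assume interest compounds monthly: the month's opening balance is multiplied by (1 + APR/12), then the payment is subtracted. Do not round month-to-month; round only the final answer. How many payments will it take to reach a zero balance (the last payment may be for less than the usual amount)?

Monthly rate r = 26.3%/12 = 2.19167% = 0.0219167.
Recurrence: B ← B·(1+r) − $230.00.
Month 1: interest $121.81; balance after payment $5,449.81.
Month 2: interest $119.44; balance after payment $5,339.25.
Closed form: n = −ln(1 − rB₀/P)/ln(1+r) = −ln(0.47038)/ln(1.02192) ≈ 34.789, so the balance reaches zero during payment 35.

35 payments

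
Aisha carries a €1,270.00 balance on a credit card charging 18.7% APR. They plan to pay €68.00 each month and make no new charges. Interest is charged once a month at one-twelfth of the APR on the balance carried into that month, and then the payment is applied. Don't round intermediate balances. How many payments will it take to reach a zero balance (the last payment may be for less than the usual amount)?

23 months

Monthly rate r = 18.7%/12 = 1.55833% = 0.0155833.
Recurrence: B ← B·(1+r) − €68.00.
Month 1: interest €19.79; balance after payment €1,221.79.
Month 2: interest €19.04; balance after payment €1,172.83.
Closed form: n = −ln(1 − rB₀/P)/ln(1+r) = −ln(0.70896)/ln(1.01558) ≈ 22.244, so the balance reaches zero during payment 23.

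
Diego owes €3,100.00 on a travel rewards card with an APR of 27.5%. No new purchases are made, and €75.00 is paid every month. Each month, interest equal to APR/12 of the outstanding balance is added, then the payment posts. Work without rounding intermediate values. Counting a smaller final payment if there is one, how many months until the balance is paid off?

Monthly rate r = 27.5%/12 = 2.29167% = 0.0229167.
Recurrence: B ← B·(1+r) − €75.00.
Month 1: interest €71.04; balance after payment €3,096.04.
Month 2: interest €70.95; balance after payment €3,091.99.
Closed form: n = −ln(1 − rB₀/P)/ln(1+r) = −ln(0.052778)/ln(1.02292) ≈ 129.829, so the balance reaches zero during payment 130.

130 payments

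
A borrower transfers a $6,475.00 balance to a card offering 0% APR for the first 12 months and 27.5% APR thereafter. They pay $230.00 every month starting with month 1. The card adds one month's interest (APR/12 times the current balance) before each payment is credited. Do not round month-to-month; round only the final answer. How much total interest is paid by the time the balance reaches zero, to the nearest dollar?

Promo months 1–12 at r₀ = 0%/12 = 0; months 13+ at r₁ = 27.5%/12 = 0.0229167.
After month 12 (no interest yet): B = $6,475.00 − 12·$230.00 = $3,715.00.
Then at r₁ with $230.00/mo: n₂ = −ln(1 − r₁·B/P)/ln(1+r₁) ≈ 20.40 → 21 more payments.
Total paid = 32·$230.00 + $93.20 = $7,453.20; interest = $7,453.20 − $6,475.00 = $978.20.

$978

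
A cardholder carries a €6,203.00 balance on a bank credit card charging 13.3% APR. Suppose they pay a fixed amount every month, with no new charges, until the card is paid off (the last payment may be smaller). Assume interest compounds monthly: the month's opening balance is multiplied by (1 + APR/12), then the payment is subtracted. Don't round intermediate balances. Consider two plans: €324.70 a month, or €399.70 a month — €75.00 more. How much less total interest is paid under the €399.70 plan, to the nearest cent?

€164.44

Monthly rate r = 13.3%/12 = 1.10833% = 0.0110833.
At €324.70/mo: n = ⌈−ln(1 − rB₀/P)/ln(1+r)⌉ = 22 payments (last €190.43); total interest = total paid − €6,203.00 = €806.13.
At €399.70/mo: 18 payments (last €49.79); total interest €641.69.
Interest saved = €806.13 − €641.69 = €164.44.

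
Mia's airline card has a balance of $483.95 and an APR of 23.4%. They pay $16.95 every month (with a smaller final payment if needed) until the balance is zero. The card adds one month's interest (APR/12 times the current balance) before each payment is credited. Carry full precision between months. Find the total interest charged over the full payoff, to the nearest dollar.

$230

Monthly rate r = 23.4%/12 = 1.95% = 0.0195.
Payoff takes n = ⌈−ln(1 − rB₀/P)/ln(1+r)⌉ = ⌈42.130⌉ = 43 payments; the last is $2.23.
Total paid = 42·$16.95 + $2.23 = $714.13.
Total interest = total paid − principal = $714.13 − $483.95 = $230.18.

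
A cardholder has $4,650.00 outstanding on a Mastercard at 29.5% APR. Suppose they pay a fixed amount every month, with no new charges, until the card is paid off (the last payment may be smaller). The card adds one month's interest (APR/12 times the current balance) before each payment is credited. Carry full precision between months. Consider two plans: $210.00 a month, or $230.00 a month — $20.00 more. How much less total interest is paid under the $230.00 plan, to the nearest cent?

Monthly rate r = 29.5%/12 = 2.45833% = 0.0245833.
At $210.00/mo: n = ⌈−ln(1 − rB₀/P)/ln(1+r)⌉ = 33 payments (last $77.26); total interest = total paid − $4,650.00 = $2,147.26.
At $230.00/mo: 29 payments (last $68.56); total interest $1,858.56.
Interest saved = $2,147.26 − $1,858.56 = $288.70.

$288.70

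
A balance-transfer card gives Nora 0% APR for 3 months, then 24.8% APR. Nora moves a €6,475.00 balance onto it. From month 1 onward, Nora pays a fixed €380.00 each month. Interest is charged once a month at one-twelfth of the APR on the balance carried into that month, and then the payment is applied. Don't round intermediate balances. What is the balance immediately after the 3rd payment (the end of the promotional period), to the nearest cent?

€5,335.00

Promo months 1–3 at r₀ = 0%/12 = 0; months 4+ at r₁ = 24.8%/12 = 0.0206667.
After month 3 (no interest yet): B = €6,475.00 − 3·€380.00 = €5,335.00.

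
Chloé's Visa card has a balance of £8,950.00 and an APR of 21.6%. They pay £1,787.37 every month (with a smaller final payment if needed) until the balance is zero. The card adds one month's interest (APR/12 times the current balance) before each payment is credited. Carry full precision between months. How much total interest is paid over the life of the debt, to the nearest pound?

Monthly rate r = 21.6%/12 = 1.8% = 0.018.
Payoff takes n = ⌈−ln(1 − rB₀/P)/ln(1+r)⌉ = ⌈5.295⌉ = 6 payments; the last is £529.98.
Total paid = 5·£1,787.37 + £529.98 = £9,466.83.
Total interest = total paid − principal = £9,466.83 − £8,950.00 = £516.83.

£517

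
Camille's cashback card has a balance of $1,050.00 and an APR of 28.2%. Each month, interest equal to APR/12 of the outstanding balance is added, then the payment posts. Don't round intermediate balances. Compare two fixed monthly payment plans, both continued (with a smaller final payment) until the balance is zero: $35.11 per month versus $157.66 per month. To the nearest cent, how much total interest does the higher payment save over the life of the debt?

$678.38

Monthly rate r = 28.2%/12 = 2.35% = 0.0235.
At $35.11/mo: n = ⌈−ln(1 − rB₀/P)/ln(1+r)⌉ = 53 payments (last $8.32); total interest = total paid − $1,050.00 = $784.04.
At $157.66/mo: 8 payments (last $52.04); total interest $105.66.
Interest saved = $784.04 − $105.66 = $678.38.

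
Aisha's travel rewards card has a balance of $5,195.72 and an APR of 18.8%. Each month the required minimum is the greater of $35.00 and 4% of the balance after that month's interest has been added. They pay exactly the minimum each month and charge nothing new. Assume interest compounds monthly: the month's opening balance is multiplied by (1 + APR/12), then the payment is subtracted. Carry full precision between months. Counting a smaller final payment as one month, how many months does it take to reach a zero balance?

103 months

Monthly rate r = 18.8%/12 = 1.56667% = 0.0156667.
While 4% of the post-interest balance exceeds $35.00, each month B ← (B·(1+r))·(1 − 0.04), i.e. B shrinks by the factor (1+r)·0.96 = 0.97504.
This holds for months 1–72. Entering month 73 the balance is $841.90; 4% of the post-interest balance is now below $35.00, so the flat $35.00 minimum applies from here.
From month 73 a fixed $35.00 at rate r clears $841.90 in 31 more payments. Total: 72 + 31 = 103 months.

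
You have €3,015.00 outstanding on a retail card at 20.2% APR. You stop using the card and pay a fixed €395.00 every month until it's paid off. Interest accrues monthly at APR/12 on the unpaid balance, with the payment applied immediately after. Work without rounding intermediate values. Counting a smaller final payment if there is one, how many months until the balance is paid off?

Monthly rate r = 20.2%/12 = 1.68333% = 0.0168333.
Recurrence: B ← B·(1+r) − €395.00.
Month 1: interest €50.75; balance after payment €2,670.75.
Month 2: interest €44.96; balance after payment €2,320.71.
Closed form: n = −ln(1 − rB₀/P)/ln(1+r) = −ln(0.87151)/ln(1.01683) ≈ 8.238, so the balance reaches zero during payment 9.

9 months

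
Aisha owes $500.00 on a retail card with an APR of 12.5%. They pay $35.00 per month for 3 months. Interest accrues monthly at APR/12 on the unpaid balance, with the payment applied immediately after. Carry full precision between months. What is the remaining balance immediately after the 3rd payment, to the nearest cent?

$409.69

Monthly rate r = 12.5%/12 = 1.04167% = 0.0104167.
Each month: B ← B·(1+r) − $35.00.
Month 1: interest $5.21; balance after payment $470.21.
Month 2: interest $4.90; balance after payment $440.11.
Month 3: interest $4.58; balance after payment $409.69.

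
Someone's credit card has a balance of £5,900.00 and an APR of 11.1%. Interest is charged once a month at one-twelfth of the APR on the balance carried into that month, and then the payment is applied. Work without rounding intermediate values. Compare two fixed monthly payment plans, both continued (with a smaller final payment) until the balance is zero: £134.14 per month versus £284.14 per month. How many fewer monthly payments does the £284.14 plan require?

33 fewer payments

Monthly rate r = 11.1%/12 = 0.925% = 0.00925.
At £134.14/mo: n = ⌈−ln(1 − rB₀/P)/ln(1+r)⌉ = 57 payments (last £97.60); total interest = total paid − £5,900.00 = £1,709.44.
At £284.14/mo: 24 payments (last £46.74); total interest £681.96.
Payments saved = 57 − 24 = 33.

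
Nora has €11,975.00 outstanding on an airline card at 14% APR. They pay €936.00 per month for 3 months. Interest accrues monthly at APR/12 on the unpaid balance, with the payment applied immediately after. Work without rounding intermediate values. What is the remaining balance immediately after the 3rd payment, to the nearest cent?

€9,558.15

Monthly rate r = 14%/12 = 1.16667% = 0.0116667.
Each month: B ← B·(1+r) − €936.00.
Month 1: interest €139.71; balance after payment €11,178.71.
Month 2: interest €130.42; balance after payment €10,373.13.
Month 3: interest €121.02; balance after payment €9,558.15.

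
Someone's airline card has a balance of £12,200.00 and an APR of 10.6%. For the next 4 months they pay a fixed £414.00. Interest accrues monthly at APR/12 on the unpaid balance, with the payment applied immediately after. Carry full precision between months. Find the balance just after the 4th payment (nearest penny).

Monthly rate r = 10.6%/12 = 0.883333% = 0.00883333.
Each month: B ← B·(1+r) − £414.00.
Month 1: interest £107.77; balance after payment £11,893.77.
Month 2: interest £105.06; balance after payment £11,584.83.
Month 3: interest £102.33; balance after payment £11,273.16.
Month 4: interest £99.58; balance after payment £10,958.74.

£10,958.74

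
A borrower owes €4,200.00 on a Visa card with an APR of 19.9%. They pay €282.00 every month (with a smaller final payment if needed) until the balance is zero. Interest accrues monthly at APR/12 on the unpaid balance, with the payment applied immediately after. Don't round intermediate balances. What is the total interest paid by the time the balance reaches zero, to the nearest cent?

Monthly rate r = 19.9%/12 = 1.65833% = 0.0165833.
Payoff takes n = ⌈−ln(1 − rB₀/P)/ln(1+r)⌉ = ⌈17.247⌉ = 18 payments; the last is €70.16.
Total paid = 17·€282.00 + €70.16 = €4,864.16.
Total interest = total paid − principal = €4,864.16 − €4,200.00 = €664.16.

€664.16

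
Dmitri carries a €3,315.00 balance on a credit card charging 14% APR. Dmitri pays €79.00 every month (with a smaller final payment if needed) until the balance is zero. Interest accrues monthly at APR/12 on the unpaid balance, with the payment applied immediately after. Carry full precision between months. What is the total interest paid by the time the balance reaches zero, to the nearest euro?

Monthly rate r = 14%/12 = 1.16667% = 0.0116667.
Payoff takes n = ⌈−ln(1 − rB₀/P)/ln(1+r)⌉ = ⌈57.976⌉ = 58 payments; the last is €77.15.
Total paid = 57·€79.00 + €77.15 = €4,580.15.
Total interest = total paid − principal = €4,580.15 − €3,315.00 = €1,265.15.

€1,265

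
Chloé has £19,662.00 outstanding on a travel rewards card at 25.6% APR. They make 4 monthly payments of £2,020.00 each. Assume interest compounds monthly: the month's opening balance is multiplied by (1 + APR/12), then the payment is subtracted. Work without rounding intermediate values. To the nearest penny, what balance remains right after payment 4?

£13,052.03

Monthly rate r = 25.6%/12 = 2.13333% = 0.0213333.
Each month: B ← B·(1+r) − £2,020.00.
Month 1: interest £419.46; balance after payment £18,061.46.
Month 2: interest £385.31; balance after payment £16,426.77.
Month 3: interest £350.44; balance after payment £14,757.20.
Month 4: interest £314.82; balance after payment £13,052.03.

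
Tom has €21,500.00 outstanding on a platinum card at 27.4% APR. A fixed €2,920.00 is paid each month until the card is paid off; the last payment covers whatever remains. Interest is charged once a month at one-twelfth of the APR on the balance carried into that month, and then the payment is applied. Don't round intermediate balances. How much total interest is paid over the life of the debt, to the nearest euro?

Monthly rate r = 27.4%/12 = 2.28333% = 0.0228333.
Payoff takes n = ⌈−ln(1 − rB₀/P)/ln(1+r)⌉ = ⌈8.153⌉ = 9 payments; the last is €451.44.
Total paid = 8·€2,920.00 + €451.44 = €23,811.44.
Total interest = total paid − principal = €23,811.44 − €21,500.00 = €2,311.44.

€2,311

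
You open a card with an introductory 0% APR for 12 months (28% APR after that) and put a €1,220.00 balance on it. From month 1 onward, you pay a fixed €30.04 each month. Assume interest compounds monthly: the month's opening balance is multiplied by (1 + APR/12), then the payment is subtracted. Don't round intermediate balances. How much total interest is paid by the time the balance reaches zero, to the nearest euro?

€575

Promo months 1–12 at r₀ = 0%/12 = 0; months 13+ at r₁ = 28%/12 = 0.0233333.
After month 12 (no interest yet): B = €1,220.00 − 12·€30.04 = €859.52.
Then at r₁ with €30.04/mo: n₂ = −ln(1 − r₁·B/P)/ln(1+r₁) ≈ 47.76 → 48 more payments.
Total paid = 59·€30.04 + €22.76 = €1,795.12; interest = €1,795.12 − €1,220.00 = €575.12.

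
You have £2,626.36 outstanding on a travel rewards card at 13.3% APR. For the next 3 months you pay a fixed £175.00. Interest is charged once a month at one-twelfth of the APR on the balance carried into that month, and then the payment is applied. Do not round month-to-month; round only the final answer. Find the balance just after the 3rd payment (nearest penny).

£2,183.82

Monthly rate r = 13.3%/12 = 1.10833% = 0.0110833.
Each month: B ← B·(1+r) − £175.00.
Month 1: interest £29.11; balance after payment £2,480.47.
Month 2: interest £27.49; balance after payment £2,332.96.
Month 3: interest £25.86; balance after payment £2,183.82.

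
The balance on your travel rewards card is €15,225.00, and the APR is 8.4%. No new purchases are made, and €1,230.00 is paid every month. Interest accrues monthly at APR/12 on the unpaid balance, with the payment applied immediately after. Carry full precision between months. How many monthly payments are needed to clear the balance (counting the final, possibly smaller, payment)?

Monthly rate r = 8.4%/12 = 0.7% = 0.007.
Recurrence: B ← B·(1+r) − €1,230.00.
Month 1: interest €106.58; balance after payment €14,101.58.
Month 2: interest €98.71; balance after payment €12,970.29.
Closed form: n = −ln(1 − rB₀/P)/ln(1+r) = −ln(0.91335)/ln(1.007) ≈ 12.993, so the balance reaches zero during payment 13.

13 months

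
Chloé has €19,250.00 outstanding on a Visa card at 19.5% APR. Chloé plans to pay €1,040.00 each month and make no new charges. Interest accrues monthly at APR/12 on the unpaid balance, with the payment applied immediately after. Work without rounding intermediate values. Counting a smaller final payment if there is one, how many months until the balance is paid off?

23 months

Monthly rate r = 19.5%/12 = 1.625% = 0.01625.
Recurrence: B ← B·(1+r) − €1,040.00.
Month 1: interest €312.81; balance after payment €18,522.81.
Month 2: interest €301.00; balance after payment €17,783.81.
Closed form: n = −ln(1 − rB₀/P)/ln(1+r) = −ln(0.69922)/ln(1.01625) ≈ 22.196, so the balance reaches zero during payment 23.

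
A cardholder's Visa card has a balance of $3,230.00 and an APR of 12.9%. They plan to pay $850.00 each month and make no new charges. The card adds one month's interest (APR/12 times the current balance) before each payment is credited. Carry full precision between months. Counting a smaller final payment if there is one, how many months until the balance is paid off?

Monthly rate r = 12.9%/12 = 1.075% = 0.01075.
Recurrence: B ← B·(1+r) − $850.00.
Month 1: interest $34.72; balance after payment $2,414.72.
Month 2: interest $25.96; balance after payment $1,590.68.
Month 3: interest $17.10; balance after payment $757.78.
Month 4: interest $8.15; balance after payment $0.00.

4 payments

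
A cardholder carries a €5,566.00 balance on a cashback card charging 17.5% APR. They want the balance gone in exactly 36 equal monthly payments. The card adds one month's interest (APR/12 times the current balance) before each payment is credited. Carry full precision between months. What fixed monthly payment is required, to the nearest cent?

€199.83

Monthly rate r = 17.5%/12 = 1.45833% = 0.0145833.
Level-payment amortization: P = B₀·r / (1 − (1+r)^(−n)) = 5566.00·0.0145833 / (1 − 1.01458^(−36)).
Denominator 1 − (1+r)^(−36) = 0.406197609.
P = 81.1708 / 0.406197609 ≈ 199.83.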